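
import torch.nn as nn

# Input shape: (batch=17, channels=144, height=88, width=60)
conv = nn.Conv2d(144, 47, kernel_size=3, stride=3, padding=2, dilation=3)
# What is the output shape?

Input shape: (17, 144, 88, 60)
Output shape: (17, 47, 29, 20)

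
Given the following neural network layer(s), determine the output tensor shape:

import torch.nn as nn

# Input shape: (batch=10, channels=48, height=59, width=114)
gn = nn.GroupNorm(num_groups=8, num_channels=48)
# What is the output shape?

Input shape: (10, 48, 59, 114)
Output shape: (10, 48, 59, 114)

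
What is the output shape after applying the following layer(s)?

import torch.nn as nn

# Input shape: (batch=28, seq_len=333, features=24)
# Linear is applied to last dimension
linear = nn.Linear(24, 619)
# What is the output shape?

Input shape: (28, 333, 24)
Output shape: (28, 333, 619)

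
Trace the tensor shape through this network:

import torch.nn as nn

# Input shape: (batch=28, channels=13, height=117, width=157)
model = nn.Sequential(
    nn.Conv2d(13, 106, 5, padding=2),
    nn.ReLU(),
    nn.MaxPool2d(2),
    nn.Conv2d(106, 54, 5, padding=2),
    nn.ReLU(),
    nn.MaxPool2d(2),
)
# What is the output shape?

Input shape: (28, 13, 117, 157)
  -> after first Conv2d: (28, 106, 117, 157)
  -> after first MaxPool2d: (28, 106, 58, 78)
  -> after second Conv2d: (28, 54, 58, 78)
Output shape: (28, 54, 29, 39)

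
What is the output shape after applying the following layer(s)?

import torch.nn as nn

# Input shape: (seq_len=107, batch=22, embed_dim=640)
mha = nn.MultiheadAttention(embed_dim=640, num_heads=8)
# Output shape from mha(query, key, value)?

Input shape: (107, 22, 640)
Output shape: (107, 22, 640)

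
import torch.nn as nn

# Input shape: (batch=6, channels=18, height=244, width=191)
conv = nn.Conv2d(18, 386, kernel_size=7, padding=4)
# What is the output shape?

Input shape: (6, 18, 244, 191)
Output shape: (6, 386, 246, 193)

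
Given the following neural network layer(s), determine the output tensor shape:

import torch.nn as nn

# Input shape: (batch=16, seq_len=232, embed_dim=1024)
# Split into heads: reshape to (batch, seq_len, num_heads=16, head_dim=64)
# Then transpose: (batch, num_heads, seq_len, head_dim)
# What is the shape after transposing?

Input shape: (16, 232, 1024)
  -> after reshape: (16, 232, 16, 64)
Output shape: (16, 16, 232, 64)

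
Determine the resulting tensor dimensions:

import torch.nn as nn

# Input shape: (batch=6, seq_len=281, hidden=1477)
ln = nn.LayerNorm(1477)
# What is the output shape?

Input shape: (6, 281, 1477)
Output shape: (6, 281, 1477)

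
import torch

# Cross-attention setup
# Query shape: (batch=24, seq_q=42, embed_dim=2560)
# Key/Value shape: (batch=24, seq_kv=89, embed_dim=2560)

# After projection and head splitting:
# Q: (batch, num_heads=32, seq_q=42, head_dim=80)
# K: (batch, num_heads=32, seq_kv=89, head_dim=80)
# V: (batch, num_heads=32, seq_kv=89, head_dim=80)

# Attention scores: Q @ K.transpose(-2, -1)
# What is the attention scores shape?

Input shape: (24, 42, 2560)
Output shape: (24, 32, 42, 89)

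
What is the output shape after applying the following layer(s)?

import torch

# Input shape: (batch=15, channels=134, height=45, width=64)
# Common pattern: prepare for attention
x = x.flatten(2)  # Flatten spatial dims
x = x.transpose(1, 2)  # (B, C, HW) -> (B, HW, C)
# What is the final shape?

Input shape: (15, 134, 45, 64)
  -> after flatten(2): (15, 134, 2880)
Output shape: (15, 2880, 134)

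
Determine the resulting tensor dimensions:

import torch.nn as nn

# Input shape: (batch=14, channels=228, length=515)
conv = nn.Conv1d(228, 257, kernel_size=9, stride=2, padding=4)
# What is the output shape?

Input shape: (14, 228, 515)
Output shape: (14, 257, 258)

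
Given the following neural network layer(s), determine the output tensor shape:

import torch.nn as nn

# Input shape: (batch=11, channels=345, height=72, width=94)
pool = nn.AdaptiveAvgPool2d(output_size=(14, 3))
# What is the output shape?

Input shape: (11, 345, 72, 94)
Output shape: (11, 345, 14, 3)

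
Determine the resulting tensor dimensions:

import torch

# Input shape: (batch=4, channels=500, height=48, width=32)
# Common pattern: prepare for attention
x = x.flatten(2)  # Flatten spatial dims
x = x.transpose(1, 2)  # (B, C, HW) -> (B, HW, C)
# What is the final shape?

Input shape: (4, 500, 48, 32)
  -> after flatten(2): (4, 500, 1536)
Output shape: (4, 1536, 500)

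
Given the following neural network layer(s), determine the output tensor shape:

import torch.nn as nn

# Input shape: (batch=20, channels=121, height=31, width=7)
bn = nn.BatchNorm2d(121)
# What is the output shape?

Input shape: (20, 121, 31, 7)
Output shape: (20, 121, 31, 7)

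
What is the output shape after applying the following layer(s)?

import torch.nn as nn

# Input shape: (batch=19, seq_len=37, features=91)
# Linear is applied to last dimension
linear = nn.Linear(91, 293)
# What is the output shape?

Input shape: (19, 37, 91)
Output shape: (19, 37, 293)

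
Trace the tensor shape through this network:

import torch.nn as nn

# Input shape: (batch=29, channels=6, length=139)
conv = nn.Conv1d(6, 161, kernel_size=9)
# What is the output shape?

Input shape: (29, 6, 139)
Output shape: (29, 161, 131)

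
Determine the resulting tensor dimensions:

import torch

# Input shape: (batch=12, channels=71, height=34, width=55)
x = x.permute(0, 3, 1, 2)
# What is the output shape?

Input shape: (12, 71, 34, 55)
Output shape: (12, 55, 71, 34)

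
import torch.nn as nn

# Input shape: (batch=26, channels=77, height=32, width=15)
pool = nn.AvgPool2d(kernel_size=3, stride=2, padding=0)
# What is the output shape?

Input shape: (26, 77, 32, 15)
Output shape: (26, 77, 15, 7)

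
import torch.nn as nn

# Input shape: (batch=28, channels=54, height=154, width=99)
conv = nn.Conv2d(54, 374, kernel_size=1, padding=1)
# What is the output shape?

Input shape: (28, 54, 154, 99)
Output shape: (28, 374, 156, 101)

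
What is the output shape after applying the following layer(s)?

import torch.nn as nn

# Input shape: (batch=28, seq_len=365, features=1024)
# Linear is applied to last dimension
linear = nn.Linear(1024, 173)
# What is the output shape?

Input shape: (28, 365, 1024)
Output shape: (28, 365, 173)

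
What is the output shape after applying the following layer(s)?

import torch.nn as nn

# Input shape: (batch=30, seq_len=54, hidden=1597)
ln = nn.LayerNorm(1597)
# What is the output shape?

Input shape: (30, 54, 1597)
Output shape: (30, 54, 1597)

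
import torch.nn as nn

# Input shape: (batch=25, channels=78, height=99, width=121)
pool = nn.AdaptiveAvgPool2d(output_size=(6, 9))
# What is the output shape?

Input shape: (25, 78, 99, 121)
Output shape: (25, 78, 6, 9)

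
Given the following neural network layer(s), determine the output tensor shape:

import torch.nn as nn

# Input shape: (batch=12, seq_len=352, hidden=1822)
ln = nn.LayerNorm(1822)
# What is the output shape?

Input shape: (12, 352, 1822)
Output shape: (12, 352, 1822)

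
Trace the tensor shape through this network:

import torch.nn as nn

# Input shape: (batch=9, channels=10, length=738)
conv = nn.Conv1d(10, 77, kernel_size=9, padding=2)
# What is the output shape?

Input shape: (9, 10, 738)
Output shape: (9, 77, 734)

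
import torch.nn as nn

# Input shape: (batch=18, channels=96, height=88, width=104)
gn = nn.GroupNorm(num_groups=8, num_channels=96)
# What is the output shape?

Input shape: (18, 96, 88, 104)
Output shape: (18, 96, 88, 104)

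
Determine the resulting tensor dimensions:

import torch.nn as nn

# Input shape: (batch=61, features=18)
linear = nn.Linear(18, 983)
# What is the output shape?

Input shape: (61, 18)
Output shape: (61, 983)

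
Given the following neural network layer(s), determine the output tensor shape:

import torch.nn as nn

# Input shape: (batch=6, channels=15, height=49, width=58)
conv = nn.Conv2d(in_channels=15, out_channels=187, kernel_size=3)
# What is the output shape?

Input shape: (6, 15, 49, 58)
Output shape: (6, 187, 47, 56)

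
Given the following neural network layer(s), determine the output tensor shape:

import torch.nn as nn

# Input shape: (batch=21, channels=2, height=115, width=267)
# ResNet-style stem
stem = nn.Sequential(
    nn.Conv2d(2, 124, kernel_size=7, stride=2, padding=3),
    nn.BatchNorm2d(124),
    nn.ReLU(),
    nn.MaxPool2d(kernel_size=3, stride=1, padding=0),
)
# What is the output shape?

Input shape: (21, 2, 115, 267)
  -> after Conv2d 7x7 stride=2: (21, 124, 58, 134)
Output shape: (21, 124, 56, 132)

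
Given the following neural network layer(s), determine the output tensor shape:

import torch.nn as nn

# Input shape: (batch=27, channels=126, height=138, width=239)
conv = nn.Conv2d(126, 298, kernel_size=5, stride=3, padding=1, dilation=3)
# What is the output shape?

Input shape: (27, 126, 138, 239)
Output shape: (27, 298, 43, 77)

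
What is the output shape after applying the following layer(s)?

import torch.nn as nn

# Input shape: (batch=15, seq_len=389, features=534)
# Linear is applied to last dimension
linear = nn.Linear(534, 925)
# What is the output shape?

Input shape: (15, 389, 534)
Output shape: (15, 389, 925)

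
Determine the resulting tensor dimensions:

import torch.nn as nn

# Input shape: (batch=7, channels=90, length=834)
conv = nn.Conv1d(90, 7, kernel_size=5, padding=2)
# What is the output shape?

Input shape: (7, 90, 834)
Output shape: (7, 7, 834)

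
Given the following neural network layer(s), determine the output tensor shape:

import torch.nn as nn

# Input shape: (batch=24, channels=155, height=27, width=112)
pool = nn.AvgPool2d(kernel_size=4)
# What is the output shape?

Input shape: (24, 155, 27, 112)
Output shape: (24, 155, 6, 28)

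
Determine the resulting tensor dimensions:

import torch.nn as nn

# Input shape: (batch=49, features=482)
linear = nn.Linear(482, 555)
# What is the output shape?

Input shape: (49, 482)
Output shape: (49, 555)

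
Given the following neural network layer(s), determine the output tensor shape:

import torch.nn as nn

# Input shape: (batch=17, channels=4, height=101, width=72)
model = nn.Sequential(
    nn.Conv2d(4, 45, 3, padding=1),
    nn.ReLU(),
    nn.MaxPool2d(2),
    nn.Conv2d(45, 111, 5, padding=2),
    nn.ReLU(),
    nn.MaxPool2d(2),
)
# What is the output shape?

Input shape: (17, 4, 101, 72)
  -> after first Conv2d: (17, 45, 101, 72)
  -> after first MaxPool2d: (17, 45, 50, 36)
  -> after second Conv2d: (17, 111, 50, 36)
Output shape: (17, 111, 25, 18)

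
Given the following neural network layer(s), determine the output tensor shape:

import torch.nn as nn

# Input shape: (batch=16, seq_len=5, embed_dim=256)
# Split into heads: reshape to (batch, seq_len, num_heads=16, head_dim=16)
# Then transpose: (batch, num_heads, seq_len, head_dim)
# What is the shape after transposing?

Input shape: (16, 5, 256)
  -> after reshape: (16, 5, 16, 16)
Output shape: (16, 16, 5, 16)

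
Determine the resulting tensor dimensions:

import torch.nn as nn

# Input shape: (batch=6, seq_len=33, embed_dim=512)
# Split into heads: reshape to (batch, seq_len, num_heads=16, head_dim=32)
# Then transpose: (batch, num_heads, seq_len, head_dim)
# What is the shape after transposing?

Input shape: (6, 33, 512)
  -> after reshape: (6, 33, 16, 32)
Output shape: (6, 16, 33, 32)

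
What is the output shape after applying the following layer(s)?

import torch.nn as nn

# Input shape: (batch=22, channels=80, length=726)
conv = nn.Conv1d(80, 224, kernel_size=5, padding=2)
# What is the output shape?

Input shape: (22, 80, 726)
Output shape: (22, 224, 726)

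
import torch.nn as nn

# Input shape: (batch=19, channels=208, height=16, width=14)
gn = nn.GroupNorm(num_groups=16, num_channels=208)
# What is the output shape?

Input shape: (19, 208, 16, 14)
Output shape: (19, 208, 16, 14)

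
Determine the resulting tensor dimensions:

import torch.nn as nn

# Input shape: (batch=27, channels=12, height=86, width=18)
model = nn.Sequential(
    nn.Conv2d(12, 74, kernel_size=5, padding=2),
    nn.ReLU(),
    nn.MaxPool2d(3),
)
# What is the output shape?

Input shape: (27, 12, 86, 18)
  -> after Conv2d: (27, 74, 86, 18)
  -> after ReLU: (27, 74, 86, 18)
Output shape: (27, 74, 28, 6)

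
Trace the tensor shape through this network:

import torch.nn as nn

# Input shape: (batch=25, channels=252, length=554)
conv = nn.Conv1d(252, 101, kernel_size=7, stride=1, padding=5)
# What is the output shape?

Input shape: (25, 252, 554)
Output shape: (25, 101, 558)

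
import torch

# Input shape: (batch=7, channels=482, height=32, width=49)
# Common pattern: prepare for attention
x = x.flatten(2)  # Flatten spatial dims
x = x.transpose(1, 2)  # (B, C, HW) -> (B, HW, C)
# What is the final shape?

Input shape: (7, 482, 32, 49)
  -> after flatten(2): (7, 482, 1568)
Output shape: (7, 1568, 482)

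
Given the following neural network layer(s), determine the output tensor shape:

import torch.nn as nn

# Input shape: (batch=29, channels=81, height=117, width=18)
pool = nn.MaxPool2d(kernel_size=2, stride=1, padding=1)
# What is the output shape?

Input shape: (29, 81, 117, 18)
Output shape: (29, 81, 118, 19)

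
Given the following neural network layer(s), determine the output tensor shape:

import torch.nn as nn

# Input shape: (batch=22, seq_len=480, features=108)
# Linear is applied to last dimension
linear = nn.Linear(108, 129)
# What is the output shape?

Input shape: (22, 480, 108)
Output shape: (22, 480, 129)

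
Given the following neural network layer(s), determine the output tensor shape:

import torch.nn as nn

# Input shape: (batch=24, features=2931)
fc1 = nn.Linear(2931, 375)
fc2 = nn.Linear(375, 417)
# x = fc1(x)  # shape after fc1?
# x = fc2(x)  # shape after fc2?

Input shape: (24, 2931)
  -> after fc1: (24, 375)
Output shape: (24, 417)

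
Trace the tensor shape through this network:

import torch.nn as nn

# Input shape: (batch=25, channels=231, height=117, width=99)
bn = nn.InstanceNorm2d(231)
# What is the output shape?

Input shape: (25, 231, 117, 99)
Output shape: (25, 231, 117, 99)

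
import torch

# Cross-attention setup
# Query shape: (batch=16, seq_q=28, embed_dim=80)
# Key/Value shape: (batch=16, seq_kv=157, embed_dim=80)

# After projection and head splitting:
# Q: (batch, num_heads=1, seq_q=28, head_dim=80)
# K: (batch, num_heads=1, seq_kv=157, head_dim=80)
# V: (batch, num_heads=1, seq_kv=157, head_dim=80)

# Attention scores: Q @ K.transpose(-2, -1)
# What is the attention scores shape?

Input shape: (16, 28, 80)
Output shape: (16, 1, 28, 157)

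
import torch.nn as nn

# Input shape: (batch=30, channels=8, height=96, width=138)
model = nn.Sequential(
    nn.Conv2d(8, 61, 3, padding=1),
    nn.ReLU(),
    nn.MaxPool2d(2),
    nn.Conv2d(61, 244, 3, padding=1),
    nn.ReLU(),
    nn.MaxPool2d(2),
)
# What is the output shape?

Input shape: (30, 8, 96, 138)
  -> after first Conv2d: (30, 61, 96, 138)
  -> after first MaxPool2d: (30, 61, 48, 69)
  -> after second Conv2d: (30, 244, 48, 69)
Output shape: (30, 244, 24, 34)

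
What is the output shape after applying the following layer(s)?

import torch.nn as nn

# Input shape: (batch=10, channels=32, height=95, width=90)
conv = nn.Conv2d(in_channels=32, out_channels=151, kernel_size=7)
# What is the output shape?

Input shape: (10, 32, 95, 90)
Output shape: (10, 151, 89, 84)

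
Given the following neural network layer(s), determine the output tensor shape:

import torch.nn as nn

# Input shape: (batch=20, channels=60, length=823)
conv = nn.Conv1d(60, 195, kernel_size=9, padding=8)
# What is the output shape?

Input shape: (20, 60, 823)
Output shape: (20, 195, 831)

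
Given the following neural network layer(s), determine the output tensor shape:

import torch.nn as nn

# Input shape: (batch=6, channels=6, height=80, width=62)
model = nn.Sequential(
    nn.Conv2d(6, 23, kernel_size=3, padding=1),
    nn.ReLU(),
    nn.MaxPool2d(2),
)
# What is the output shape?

Input shape: (6, 6, 80, 62)
  -> after Conv2d: (6, 23, 80, 62)
  -> after ReLU: (6, 23, 80, 62)
Output shape: (6, 23, 40, 31)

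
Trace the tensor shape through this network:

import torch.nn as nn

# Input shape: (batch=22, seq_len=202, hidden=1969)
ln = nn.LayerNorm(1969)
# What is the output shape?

Input shape: (22, 202, 1969)
Output shape: (22, 202, 1969)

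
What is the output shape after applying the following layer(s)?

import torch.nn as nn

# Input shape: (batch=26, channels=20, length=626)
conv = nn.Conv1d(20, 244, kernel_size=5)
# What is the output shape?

Input shape: (26, 20, 626)
Output shape: (26, 244, 622)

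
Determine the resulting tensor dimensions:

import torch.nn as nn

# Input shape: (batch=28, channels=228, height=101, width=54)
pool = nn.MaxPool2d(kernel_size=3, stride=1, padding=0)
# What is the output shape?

Input shape: (28, 228, 101, 54)
Output shape: (28, 228, 99, 52)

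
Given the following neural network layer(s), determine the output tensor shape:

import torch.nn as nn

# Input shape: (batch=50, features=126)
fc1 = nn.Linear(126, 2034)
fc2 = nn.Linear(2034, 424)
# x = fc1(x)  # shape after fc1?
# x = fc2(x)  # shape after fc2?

Input shape: (50, 126)
  -> after fc1: (50, 2034)
Output shape: (50, 424)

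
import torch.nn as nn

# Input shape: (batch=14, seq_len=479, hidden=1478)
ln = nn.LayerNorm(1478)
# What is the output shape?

Input shape: (14, 479, 1478)
Output shape: (14, 479, 1478)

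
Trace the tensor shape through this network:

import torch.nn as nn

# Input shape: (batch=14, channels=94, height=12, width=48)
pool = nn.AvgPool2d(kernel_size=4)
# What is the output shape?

Input shape: (14, 94, 12, 48)
Output shape: (14, 94, 3, 12)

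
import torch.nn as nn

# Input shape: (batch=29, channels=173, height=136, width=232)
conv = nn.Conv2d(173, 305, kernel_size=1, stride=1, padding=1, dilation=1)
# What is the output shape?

Input shape: (29, 173, 136, 232)
Output shape: (29, 305, 138, 234)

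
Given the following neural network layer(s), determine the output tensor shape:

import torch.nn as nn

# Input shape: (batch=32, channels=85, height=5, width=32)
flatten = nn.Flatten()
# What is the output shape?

Input shape: (32, 85, 5, 32)
Output shape: (32, 13600)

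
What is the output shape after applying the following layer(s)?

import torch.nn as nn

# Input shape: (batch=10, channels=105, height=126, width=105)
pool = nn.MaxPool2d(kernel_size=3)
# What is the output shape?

Input shape: (10, 105, 126, 105)
Output shape: (10, 105, 42, 35)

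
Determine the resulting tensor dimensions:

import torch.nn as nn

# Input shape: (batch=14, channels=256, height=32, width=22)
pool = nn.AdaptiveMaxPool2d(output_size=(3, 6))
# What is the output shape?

Input shape: (14, 256, 32, 22)
Output shape: (14, 256, 3, 6)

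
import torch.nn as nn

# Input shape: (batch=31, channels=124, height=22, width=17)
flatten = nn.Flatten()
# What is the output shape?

Input shape: (31, 124, 22, 17)
Output shape: (31, 46376)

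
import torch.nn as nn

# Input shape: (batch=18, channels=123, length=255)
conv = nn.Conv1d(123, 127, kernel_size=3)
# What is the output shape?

Input shape: (18, 123, 255)
Output shape: (18, 127, 253)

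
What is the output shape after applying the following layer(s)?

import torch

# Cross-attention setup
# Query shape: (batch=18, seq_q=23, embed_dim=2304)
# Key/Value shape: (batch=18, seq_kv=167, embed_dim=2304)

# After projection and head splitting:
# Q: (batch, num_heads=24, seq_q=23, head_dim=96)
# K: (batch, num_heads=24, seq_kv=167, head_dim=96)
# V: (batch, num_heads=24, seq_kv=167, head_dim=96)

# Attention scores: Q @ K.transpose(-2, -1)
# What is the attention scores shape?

Input shape: (18, 23, 2304)
Output shape: (18, 24, 23, 167)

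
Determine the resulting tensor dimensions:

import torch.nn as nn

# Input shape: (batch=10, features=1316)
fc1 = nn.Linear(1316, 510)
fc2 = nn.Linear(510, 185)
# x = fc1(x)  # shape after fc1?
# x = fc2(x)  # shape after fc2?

Input shape: (10, 1316)
  -> after fc1: (10, 510)
Output shape: (10, 185)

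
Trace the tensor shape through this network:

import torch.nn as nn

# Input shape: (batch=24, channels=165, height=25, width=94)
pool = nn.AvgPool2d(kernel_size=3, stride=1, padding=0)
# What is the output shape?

Input shape: (24, 165, 25, 94)
Output shape: (24, 165, 23, 92)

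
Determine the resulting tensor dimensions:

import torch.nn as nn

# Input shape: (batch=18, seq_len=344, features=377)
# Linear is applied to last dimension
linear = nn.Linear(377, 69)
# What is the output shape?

Input shape: (18, 344, 377)
Output shape: (18, 344, 69)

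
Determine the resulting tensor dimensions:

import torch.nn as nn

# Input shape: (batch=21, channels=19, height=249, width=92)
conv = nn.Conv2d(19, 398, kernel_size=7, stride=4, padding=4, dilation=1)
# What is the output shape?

Input shape: (21, 19, 249, 92)
Output shape: (21, 398, 63, 24)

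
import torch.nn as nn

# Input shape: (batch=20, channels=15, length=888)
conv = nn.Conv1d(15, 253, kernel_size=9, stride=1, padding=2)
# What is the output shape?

Input shape: (20, 15, 888)
Output shape: (20, 253, 884)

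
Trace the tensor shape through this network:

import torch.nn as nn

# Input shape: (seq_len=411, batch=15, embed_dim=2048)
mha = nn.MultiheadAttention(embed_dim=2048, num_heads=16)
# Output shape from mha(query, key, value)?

Input shape: (411, 15, 2048)
Output shape: (411, 15, 2048)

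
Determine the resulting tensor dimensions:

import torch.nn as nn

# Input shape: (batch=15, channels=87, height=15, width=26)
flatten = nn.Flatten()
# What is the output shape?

Input shape: (15, 87, 15, 26)
Output shape: (15, 33930)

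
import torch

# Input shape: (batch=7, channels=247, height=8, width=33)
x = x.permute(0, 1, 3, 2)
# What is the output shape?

Input shape: (7, 247, 8, 33)
Output shape: (7, 247, 33, 8)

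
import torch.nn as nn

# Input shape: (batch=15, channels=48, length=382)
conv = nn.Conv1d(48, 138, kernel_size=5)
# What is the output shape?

Input shape: (15, 48, 382)
Output shape: (15, 138, 378)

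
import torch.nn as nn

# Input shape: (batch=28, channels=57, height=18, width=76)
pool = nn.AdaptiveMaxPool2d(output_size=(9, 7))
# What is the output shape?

Input shape: (28, 57, 18, 76)
Output shape: (28, 57, 9, 7)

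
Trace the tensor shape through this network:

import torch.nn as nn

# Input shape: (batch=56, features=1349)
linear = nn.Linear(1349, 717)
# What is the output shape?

Input shape: (56, 1349)
Output shape: (56, 717)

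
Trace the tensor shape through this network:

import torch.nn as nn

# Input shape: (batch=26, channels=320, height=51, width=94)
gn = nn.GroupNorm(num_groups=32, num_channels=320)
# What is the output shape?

Input shape: (26, 320, 51, 94)
Output shape: (26, 320, 51, 94)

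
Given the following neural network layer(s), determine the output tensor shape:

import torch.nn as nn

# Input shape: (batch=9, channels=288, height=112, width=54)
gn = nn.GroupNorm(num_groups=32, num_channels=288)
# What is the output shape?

Input shape: (9, 288, 112, 54)
Output shape: (9, 288, 112, 54)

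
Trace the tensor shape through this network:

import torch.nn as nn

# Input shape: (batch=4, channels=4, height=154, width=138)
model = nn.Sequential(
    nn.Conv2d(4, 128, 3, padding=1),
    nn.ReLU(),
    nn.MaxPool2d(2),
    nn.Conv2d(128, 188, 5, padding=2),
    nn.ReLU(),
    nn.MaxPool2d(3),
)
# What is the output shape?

Input shape: (4, 4, 154, 138)
  -> after first Conv2d: (4, 128, 154, 138)
  -> after first MaxPool2d: (4, 128, 77, 69)
  -> after second Conv2d: (4, 188, 77, 69)
Output shape: (4, 188, 25, 23)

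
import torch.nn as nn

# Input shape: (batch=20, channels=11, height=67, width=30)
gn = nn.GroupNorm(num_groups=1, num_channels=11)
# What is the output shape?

Input shape: (20, 11, 67, 30)
Output shape: (20, 11, 67, 30)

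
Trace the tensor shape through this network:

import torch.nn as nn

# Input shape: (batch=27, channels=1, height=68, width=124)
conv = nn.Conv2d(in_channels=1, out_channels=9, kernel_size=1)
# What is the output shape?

Input shape: (27, 1, 68, 124)
Output shape: (27, 9, 68, 124)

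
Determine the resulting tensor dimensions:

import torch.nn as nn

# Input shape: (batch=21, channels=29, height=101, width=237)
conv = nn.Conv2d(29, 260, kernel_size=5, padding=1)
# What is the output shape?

Input shape: (21, 29, 101, 237)
Output shape: (21, 260, 99, 235)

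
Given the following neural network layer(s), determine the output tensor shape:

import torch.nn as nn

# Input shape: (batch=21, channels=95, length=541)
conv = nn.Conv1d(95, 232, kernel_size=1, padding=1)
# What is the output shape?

Input shape: (21, 95, 541)
Output shape: (21, 232, 543)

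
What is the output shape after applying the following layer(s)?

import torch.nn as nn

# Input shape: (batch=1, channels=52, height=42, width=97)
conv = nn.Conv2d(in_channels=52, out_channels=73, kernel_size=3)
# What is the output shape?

Input shape: (1, 52, 42, 97)
Output shape: (1, 73, 40, 95)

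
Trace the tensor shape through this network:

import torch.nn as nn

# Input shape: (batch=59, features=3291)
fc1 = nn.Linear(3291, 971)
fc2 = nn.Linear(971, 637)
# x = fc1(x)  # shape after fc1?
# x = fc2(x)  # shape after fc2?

Input shape: (59, 3291)
  -> after fc1: (59, 971)
Output shape: (59, 637)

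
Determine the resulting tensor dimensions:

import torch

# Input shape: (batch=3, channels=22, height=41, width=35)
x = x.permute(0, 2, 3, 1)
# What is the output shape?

Input shape: (3, 22, 41, 35)
Output shape: (3, 41, 35, 22)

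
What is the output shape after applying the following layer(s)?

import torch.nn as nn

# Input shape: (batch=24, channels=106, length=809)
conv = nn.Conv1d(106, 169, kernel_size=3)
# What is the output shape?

Input shape: (24, 106, 809)
Output shape: (24, 169, 807)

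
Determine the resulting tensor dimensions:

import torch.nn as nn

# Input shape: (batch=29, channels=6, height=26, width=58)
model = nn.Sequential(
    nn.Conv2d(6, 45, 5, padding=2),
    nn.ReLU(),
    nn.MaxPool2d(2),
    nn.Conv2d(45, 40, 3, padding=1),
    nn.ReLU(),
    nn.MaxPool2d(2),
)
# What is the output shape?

Input shape: (29, 6, 26, 58)
  -> after first Conv2d: (29, 45, 26, 58)
  -> after first MaxPool2d: (29, 45, 13, 29)
  -> after second Conv2d: (29, 40, 13, 29)
Output shape: (29, 40, 6, 14)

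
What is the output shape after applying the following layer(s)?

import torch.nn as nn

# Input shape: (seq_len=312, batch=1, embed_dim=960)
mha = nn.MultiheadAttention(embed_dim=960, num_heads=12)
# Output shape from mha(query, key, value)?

Input shape: (312, 1, 960)
Output shape: (312, 1, 960)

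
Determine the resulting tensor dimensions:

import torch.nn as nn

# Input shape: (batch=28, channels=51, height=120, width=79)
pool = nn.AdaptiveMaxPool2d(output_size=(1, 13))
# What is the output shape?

Input shape: (28, 51, 120, 79)
Output shape: (28, 51, 1, 13)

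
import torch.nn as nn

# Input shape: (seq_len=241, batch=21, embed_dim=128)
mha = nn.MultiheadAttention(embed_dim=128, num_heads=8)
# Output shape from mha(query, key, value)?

Input shape: (241, 21, 128)
Output shape: (241, 21, 128)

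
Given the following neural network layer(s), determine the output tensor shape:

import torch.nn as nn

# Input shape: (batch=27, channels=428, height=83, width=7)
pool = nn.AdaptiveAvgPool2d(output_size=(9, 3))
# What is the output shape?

Input shape: (27, 428, 83, 7)
Output shape: (27, 428, 9, 3)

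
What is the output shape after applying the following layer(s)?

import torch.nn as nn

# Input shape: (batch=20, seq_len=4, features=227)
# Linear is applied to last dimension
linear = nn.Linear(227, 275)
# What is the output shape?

Input shape: (20, 4, 227)
Output shape: (20, 4, 275)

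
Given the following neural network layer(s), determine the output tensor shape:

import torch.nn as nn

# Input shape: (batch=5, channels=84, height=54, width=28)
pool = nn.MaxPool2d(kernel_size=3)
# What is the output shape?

Input shape: (5, 84, 54, 28)
Output shape: (5, 84, 18, 9)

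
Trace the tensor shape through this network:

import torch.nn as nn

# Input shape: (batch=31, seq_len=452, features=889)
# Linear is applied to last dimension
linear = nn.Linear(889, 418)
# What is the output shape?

Input shape: (31, 452, 889)
Output shape: (31, 452, 418)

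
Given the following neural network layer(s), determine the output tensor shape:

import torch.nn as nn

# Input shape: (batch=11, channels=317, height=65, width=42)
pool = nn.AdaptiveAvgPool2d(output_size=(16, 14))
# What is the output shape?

Input shape: (11, 317, 65, 42)
Output shape: (11, 317, 16, 14)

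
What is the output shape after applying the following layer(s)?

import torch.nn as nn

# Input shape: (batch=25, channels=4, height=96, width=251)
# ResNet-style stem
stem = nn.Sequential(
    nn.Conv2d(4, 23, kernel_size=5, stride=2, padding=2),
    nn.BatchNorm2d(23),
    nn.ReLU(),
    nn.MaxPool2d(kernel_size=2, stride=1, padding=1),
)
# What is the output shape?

Input shape: (25, 4, 96, 251)
  -> after Conv2d 5x5 stride=2: (25, 23, 48, 126)
Output shape: (25, 23, 49, 127)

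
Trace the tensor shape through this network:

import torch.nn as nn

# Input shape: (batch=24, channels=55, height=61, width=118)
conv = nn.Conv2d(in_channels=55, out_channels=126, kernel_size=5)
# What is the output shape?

Input shape: (24, 55, 61, 118)
Output shape: (24, 126, 57, 114)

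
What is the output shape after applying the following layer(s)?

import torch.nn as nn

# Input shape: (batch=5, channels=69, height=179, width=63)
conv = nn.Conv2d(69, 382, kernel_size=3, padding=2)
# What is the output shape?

Input shape: (5, 69, 179, 63)
Output shape: (5, 382, 181, 65)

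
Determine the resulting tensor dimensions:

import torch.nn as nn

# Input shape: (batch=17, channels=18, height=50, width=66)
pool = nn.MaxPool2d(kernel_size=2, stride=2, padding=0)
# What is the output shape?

Input shape: (17, 18, 50, 66)
Output shape: (17, 18, 25, 33)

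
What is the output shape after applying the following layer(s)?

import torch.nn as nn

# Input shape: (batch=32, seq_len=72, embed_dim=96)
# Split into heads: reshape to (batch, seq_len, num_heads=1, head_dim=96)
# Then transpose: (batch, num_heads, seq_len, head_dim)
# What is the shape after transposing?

Input shape: (32, 72, 96)
  -> after reshape: (32, 72, 1, 96)
Output shape: (32, 1, 72, 96)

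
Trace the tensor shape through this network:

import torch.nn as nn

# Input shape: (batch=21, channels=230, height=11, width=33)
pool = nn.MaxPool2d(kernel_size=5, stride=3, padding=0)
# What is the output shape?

Input shape: (21, 230, 11, 33)
Output shape: (21, 230, 3, 10)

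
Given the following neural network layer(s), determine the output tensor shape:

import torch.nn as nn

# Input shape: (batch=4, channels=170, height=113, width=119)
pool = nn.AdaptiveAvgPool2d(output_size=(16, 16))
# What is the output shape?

Input shape: (4, 170, 113, 119)
Output shape: (4, 170, 16, 16)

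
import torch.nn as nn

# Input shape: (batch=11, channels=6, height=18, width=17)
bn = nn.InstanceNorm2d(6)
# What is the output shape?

Input shape: (11, 6, 18, 17)
Output shape: (11, 6, 18, 17)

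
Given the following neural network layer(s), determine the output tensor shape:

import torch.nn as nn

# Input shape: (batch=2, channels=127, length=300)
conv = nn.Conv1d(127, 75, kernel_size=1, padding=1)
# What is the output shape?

Input shape: (2, 127, 300)
Output shape: (2, 75, 302)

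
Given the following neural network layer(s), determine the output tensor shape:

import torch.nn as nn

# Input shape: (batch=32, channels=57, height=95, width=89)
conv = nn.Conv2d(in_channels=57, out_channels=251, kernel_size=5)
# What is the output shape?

Input shape: (32, 57, 95, 89)
Output shape: (32, 251, 91, 85)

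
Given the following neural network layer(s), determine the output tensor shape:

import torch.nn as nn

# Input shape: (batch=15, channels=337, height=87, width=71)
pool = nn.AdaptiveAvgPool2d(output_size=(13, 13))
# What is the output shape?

Input shape: (15, 337, 87, 71)
Output shape: (15, 337, 13, 13)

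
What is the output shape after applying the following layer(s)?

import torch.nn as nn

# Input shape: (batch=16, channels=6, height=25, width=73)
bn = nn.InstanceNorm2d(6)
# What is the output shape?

Input shape: (16, 6, 25, 73)
Output shape: (16, 6, 25, 73)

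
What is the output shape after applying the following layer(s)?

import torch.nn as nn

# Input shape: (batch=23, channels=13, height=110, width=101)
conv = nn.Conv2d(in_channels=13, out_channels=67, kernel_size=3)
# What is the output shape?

Input shape: (23, 13, 110, 101)
Output shape: (23, 67, 108, 99)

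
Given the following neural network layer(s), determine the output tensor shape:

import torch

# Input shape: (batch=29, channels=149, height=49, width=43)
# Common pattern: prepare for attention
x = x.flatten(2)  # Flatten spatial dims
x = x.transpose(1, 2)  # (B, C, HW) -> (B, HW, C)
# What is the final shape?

Input shape: (29, 149, 49, 43)
  -> after flatten(2): (29, 149, 2107)
Output shape: (29, 2107, 149)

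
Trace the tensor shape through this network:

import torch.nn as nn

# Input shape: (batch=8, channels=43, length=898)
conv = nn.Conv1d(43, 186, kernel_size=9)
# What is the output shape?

Input shape: (8, 43, 898)
Output shape: (8, 186, 890)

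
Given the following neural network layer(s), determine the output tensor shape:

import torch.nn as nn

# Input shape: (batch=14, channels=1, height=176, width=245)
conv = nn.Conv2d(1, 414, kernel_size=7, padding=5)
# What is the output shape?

Input shape: (14, 1, 176, 245)
Output shape: (14, 414, 180, 249)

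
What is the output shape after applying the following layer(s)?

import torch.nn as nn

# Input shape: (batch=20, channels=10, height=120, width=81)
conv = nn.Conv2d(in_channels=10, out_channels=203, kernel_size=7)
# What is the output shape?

Input shape: (20, 10, 120, 81)
Output shape: (20, 203, 114, 75)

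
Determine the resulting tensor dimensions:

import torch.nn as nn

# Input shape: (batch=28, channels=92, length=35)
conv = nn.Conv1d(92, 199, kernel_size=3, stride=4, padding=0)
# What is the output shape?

Input shape: (28, 92, 35)
Output shape: (28, 199, 9)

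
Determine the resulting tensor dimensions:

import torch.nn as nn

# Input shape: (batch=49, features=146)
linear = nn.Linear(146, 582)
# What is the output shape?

Input shape: (49, 146)
Output shape: (49, 582)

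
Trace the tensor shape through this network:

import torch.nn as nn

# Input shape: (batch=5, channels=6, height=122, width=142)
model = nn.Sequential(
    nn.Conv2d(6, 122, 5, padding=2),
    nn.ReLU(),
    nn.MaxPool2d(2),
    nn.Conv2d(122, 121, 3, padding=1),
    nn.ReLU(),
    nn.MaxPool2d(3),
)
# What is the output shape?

Input shape: (5, 6, 122, 142)
  -> after first Conv2d: (5, 122, 122, 142)
  -> after first MaxPool2d: (5, 122, 61, 71)
  -> after second Conv2d: (5, 121, 61, 71)
Output shape: (5, 121, 20, 23)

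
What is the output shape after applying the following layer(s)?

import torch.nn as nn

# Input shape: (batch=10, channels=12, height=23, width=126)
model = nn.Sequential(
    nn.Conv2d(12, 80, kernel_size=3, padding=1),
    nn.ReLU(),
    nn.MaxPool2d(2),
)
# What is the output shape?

Input shape: (10, 12, 23, 126)
  -> after Conv2d: (10, 80, 23, 126)
  -> after ReLU: (10, 80, 23, 126)
Output shape: (10, 80, 11, 63)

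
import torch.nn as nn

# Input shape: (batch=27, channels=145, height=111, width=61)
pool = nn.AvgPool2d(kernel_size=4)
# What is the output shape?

Input shape: (27, 145, 111, 61)
Output shape: (27, 145, 27, 15)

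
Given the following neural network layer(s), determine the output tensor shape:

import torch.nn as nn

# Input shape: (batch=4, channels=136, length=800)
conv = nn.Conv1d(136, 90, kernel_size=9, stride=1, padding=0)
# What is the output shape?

Input shape: (4, 136, 800)
Output shape: (4, 90, 792)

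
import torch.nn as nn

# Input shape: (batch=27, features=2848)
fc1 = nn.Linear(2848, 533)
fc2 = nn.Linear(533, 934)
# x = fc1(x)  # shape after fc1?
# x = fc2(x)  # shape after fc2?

Input shape: (27, 2848)
  -> after fc1: (27, 533)
Output shape: (27, 934)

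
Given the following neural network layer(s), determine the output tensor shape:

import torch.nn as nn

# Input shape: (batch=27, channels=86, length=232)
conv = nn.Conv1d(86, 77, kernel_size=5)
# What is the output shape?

Input shape: (27, 86, 232)
Output shape: (27, 77, 228)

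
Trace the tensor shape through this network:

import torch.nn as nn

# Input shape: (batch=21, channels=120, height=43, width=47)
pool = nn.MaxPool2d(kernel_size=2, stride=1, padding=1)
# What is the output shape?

Input shape: (21, 120, 43, 47)
Output shape: (21, 120, 44, 48)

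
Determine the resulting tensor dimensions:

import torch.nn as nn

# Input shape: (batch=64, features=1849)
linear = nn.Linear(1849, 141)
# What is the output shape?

Input shape: (64, 1849)
Output shape: (64, 141)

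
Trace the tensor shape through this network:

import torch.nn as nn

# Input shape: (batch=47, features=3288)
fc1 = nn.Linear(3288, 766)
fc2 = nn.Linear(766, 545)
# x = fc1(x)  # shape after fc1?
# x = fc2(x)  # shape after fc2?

Input shape: (47, 3288)
  -> after fc1: (47, 766)
Output shape: (47, 545)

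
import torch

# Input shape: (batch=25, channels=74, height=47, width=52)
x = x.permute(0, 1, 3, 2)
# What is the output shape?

Input shape: (25, 74, 47, 52)
Output shape: (25, 74, 52, 47)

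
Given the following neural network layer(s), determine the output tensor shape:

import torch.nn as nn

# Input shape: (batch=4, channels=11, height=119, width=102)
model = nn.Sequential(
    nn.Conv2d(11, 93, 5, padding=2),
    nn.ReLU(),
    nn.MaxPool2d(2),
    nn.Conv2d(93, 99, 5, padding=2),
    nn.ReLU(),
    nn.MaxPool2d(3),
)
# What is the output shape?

Input shape: (4, 11, 119, 102)
  -> after first Conv2d: (4, 93, 119, 102)
  -> after first MaxPool2d: (4, 93, 59, 51)
  -> after second Conv2d: (4, 99, 59, 51)
Output shape: (4, 99, 19, 17)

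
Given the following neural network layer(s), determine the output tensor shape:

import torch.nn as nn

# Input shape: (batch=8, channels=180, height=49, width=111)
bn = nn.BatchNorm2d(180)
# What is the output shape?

Input shape: (8, 180, 49, 111)
Output shape: (8, 180, 49, 111)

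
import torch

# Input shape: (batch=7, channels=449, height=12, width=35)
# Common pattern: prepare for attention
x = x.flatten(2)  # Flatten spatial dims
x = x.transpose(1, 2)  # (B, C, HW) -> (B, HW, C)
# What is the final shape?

Input shape: (7, 449, 12, 35)
  -> after flatten(2): (7, 449, 420)
Output shape: (7, 420, 449)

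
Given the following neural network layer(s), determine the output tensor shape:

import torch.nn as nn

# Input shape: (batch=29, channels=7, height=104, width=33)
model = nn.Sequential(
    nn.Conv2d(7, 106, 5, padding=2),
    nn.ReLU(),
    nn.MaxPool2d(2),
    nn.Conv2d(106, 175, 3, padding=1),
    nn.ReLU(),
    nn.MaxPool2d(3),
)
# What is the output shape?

Input shape: (29, 7, 104, 33)
  -> after first Conv2d: (29, 106, 104, 33)
  -> after first MaxPool2d: (29, 106, 52, 16)
  -> after second Conv2d: (29, 175, 52, 16)
Output shape: (29, 175, 17, 5)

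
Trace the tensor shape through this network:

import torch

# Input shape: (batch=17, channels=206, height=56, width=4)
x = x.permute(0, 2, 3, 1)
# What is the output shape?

Input shape: (17, 206, 56, 4)
Output shape: (17, 56, 4, 206)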